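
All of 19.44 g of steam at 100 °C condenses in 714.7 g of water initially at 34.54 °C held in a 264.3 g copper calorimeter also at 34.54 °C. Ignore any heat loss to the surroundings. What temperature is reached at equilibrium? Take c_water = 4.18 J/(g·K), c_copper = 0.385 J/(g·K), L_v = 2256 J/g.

T_f ≈ 50.1 °C

Heat gained plus heat lost sum to zero:
condense steam: −19.44·2256 = −43857
  condensate cools 100→T: 19.44·4.18·(T − 100) = 81.26(T − 100)
  original water: 2987.4(T − 34.54)
  cup: 101.76(T − 34.54)
3170.5 T = 43857 + 8125.9 + 106701 = 158684
T ≈ 50.05 °C (< 100 °C, so full condensation is consistent).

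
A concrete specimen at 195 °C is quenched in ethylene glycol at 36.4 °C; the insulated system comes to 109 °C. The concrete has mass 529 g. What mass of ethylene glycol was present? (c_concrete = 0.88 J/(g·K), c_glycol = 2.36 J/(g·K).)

Heat gained plus heat lost sum to zero:
529·0.88·(109 − 195) + m·2.36·(109 − 36.4) = 0
171.34 m = 40035
m = 40035/171.34 ≈ 233.7 g

m ≈ 234 g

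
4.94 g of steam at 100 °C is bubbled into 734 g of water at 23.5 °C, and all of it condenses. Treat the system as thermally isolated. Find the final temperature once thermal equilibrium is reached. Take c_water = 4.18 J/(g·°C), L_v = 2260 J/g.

T_f ≈ 27.6 °C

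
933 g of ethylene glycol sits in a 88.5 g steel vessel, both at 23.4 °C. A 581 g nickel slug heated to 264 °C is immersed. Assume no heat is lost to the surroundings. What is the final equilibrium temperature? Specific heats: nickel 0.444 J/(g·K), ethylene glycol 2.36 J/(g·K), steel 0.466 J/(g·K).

T_f ≈ 48.2 °C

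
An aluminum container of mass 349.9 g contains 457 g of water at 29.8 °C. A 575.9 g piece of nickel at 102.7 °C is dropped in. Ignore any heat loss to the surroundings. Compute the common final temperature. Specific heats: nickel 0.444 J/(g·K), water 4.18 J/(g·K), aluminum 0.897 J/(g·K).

Heat gained plus heat lost sum to zero:
575.9×0.444×(T − 102.7) + 457×4.18×(T − 29.8) + 349.9×0.897×(T − 29.8) = 0
255.7(T − 102.7) + 1910.3(T − 29.8) + 313.86(T − 29.8) = 0
(255.7 + 1910.3 + 313.86) T = 255.7×102.7 + 1910.3×29.8 + 313.86×29.8
T = 92539/2479.8 ≈ 37.32 °C

T_f ≈ 37.3 °C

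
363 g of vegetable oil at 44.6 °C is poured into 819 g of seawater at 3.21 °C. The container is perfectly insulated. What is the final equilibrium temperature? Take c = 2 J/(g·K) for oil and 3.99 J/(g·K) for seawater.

Let T be the final temperature. ΣQ_i = 0:
363×2×(T − 44.6) + 819×3.99×(T − 3.21) = 0
3993.8 T = 42869
T ≈ 10.73 °C

T_f ≈ 10.7 °C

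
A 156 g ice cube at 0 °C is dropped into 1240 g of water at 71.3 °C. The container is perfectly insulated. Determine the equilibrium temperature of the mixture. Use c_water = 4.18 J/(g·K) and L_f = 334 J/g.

T_f ≈ 54.4 °C

Setting the total heat transfer to zero:
fusion: m_ice L_f = 156·334 = 52104
  warm the meltwater: 652.08 T
  water cools: 1240·4.18·(T − 71.3) = 5183.2(T − 71.3)
5835.3 T = 369562 − 52104 = 317458
T ≈ 54.40 °C — above 0 °C, consistent with complete melting.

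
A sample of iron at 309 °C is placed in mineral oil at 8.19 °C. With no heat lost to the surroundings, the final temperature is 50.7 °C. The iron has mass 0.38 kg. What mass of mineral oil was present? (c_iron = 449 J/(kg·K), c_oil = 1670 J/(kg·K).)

m ≈ 0.621 kg

Setting the total heat transfer to zero:
0.38×449×(50.7 − 309) + m×1670×(50.7 − 8.19) = 0
70992 m = 44071
m = 44071/70992 ≈ 0.6208 kg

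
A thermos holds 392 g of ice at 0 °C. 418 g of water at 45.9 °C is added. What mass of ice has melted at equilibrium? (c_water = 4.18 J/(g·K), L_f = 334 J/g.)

m_melted ≈ 240 g

Heat available from the water dropping to 0 °C: 418×4.18×45.9 = 80198 J.
Melting all 392 g of ice would need 392×334 = 130928 J.
Since 80198 < 130928 J, not all the ice melts; equilibrium is at 0 °C.
m_melted×334 = 80198  ⇒  m_melted ≈ 240.1 g.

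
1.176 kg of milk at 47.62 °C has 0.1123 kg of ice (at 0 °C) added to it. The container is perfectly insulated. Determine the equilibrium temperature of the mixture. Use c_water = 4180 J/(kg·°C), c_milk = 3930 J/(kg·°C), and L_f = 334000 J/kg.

Energy balance with sensible and latent terms:
latent heat to melt: 0.1123·334000 = 37508; meltwater 0→T: 0.1123·4180·T = 469.41 T; milk: 4621.7(T − 47.62)
5091.1 T = 220084 − 37508 = 182576
T ≈ 35.86 °C. Since T > 0 °C, the all-ice-melts assumption holds.

T_f ≈ 35.9 °C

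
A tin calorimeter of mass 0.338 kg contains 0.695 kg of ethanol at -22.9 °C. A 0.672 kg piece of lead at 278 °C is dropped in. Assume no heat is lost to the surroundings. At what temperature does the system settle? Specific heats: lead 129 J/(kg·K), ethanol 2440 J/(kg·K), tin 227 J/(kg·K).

Let T be the final temperature. ΣQ_i = 0:
0.672*129*(T − 278) + 0.695*2440*(T − (-22.9)) + 0.338*227*(T − (-22.9)) = 0
86.69(T − 278) + 1695.8(T − (-22.9)) + 76.73(T − (-22.9)) = 0
1859.2 T = -16492
T = -16492/1859.2 ≈ -8.87 °C

T_f ≈ -8.9 °C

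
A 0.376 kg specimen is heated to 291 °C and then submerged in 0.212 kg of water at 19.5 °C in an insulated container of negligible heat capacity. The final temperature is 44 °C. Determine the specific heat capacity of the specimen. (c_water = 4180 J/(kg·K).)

c ≈ 234 J/(kg·K)

Energy conservation, ΣQ = 0:
0.376×c×(44 − 291) + 0.212×4180×(44 − 19.5) = 0
-92.87 c = -21711
c = -21711/-92.87 ≈ 233.8 J/(kg·K)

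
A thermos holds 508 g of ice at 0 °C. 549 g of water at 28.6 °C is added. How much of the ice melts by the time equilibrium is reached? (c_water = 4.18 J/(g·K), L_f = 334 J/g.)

Cooling the water to 0 °C releases 549×4.18×28.6 = 65632 J.
Melting all 508 g of ice would need 508×334 = 169672 J.
Since 65632 < 169672 J, not all the ice melts; equilibrium is at 0 °C.
m_melted×334 = 65632  ⇒  m_melted ≈ 196.5 g.

m_melted ≈ 197 g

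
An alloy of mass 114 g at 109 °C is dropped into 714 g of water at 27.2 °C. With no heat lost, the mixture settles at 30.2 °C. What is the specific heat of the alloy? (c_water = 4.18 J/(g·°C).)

c ≈ 0.997 J/(g·°C)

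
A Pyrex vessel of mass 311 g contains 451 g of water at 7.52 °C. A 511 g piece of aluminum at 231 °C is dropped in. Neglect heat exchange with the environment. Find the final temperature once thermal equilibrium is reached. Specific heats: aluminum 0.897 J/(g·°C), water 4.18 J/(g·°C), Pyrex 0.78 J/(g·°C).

T_f ≈ 47.1 °C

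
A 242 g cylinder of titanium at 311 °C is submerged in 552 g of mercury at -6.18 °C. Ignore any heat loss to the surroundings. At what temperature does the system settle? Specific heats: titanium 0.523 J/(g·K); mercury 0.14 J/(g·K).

T_f ≈ 190.8 °C

Heat lost by the titanium equals heat gained by the mercury:
242*0.523*(311 − T) = 552*0.14*(T − (-6.18))
126.57(311 − T) = 77.28(T − (-6.18))
203.85 T = 38884  ⇒  T ≈ 190.75 °C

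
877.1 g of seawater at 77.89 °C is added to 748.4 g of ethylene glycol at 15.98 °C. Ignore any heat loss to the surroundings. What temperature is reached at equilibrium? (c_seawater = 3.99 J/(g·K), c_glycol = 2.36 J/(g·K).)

T_f ≈ 57.1 °C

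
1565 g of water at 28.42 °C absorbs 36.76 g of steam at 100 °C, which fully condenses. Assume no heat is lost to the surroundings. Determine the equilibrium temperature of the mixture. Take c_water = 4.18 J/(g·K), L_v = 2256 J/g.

T_f ≈ 42.4 °C

Energy balance with sensible and latent terms:
condense steam: −36.76·2256 = −82931; condensate cools 100→T: 36.76·4.18·(T − 100) = 153.66(T − 100); original water: 6541.7(T − 28.42)
6695.4 T = 82931 + 15366 + 185915 = 284211
T ≈ 42.45 °C (< 100 °C, so full condensation is consistent).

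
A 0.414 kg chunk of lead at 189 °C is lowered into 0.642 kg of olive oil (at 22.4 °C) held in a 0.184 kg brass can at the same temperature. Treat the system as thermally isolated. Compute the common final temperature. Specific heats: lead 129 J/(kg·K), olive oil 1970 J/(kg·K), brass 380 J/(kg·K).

T_f ≈ 28.8 °C

Conservation of energy gives ΣQ = 0:
0.414*129*(T − 189) + 0.642*1970*(T − 22.4) + 0.184*380*(T − 22.4) = 0
(53.41 + 1264.7 + 69.92) T = 53.41*189 + 1264.7*22.4 + 69.92*22.4
T = 39990 / 1388.1 = 28.8 °C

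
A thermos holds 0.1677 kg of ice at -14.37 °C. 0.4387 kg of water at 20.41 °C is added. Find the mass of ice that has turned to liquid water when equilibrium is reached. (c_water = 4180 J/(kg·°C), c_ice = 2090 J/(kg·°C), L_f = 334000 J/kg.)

Cooling the water to 0 °C releases 0.4387·4180·20.41 = 37427 J.
Of that, 0.1677·2090·14.37 = 5036.6 J goes to bring the ice to 0 °C, leaving 32391 J.
To melt every bit of ice: 0.1677·334000 = 56012 J.
32391 J < 56012 J, so only part of the ice melts and the system sits at 0 °C.
m_melted·334000 = 32391  ⇒  m_melted ≈ 0.09698 kg.

m_melted ≈ 0.097 kg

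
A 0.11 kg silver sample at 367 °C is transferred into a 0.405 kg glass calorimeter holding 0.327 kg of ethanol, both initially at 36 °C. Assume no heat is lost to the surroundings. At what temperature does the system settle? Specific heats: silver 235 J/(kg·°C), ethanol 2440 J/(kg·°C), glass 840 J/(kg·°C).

Net heat exchanged in the isolated system is zero:
0.11·235·(T − 367) + 0.327·2440·(T − 36) + 0.405·840·(T − 36) = 0
1163.9 T = 50458
T = 50458 / 1163.9 = 43.4 °C

T_f ≈ 43.4 °C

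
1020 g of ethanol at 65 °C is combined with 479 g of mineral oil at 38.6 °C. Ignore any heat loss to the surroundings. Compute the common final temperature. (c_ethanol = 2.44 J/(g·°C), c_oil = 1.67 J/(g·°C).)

T_f ≈ 58.6 °C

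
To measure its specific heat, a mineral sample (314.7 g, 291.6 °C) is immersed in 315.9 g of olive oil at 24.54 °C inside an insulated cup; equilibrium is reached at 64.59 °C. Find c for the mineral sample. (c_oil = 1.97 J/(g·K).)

c ≈ 0.349 J/(g·K)

m_s c (T_s − T_f) = m_oil c_oil (T_f − T_0):
314.7×c×(291.6 − 64.59) = 315.9×1.97×(64.59 − 24.54)
71440 c = 24924  ⇒  c ≈ 0.3489 J/(g·K)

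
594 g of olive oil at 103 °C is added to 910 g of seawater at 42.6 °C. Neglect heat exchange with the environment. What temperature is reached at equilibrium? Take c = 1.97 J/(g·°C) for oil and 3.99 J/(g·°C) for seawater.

T_f ≈ 57.3 °C

T_f is the heat-capacity-weighted average of the initial temperatures:
T_f = (1170.2·103 + 3630.9·42.6) / (1170.2 + 3630.9)
    = 275205 / 4801.1 ≈ 57.32 °C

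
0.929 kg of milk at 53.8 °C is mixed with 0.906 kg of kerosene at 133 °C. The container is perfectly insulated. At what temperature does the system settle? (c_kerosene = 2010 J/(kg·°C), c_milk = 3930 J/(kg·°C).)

T_f ≈ 80.2 °C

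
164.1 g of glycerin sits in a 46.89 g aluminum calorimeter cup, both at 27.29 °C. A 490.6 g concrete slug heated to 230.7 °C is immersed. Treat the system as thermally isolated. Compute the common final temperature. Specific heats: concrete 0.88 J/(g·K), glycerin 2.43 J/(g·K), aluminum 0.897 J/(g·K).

T_f ≈ 127.9 °C

T_f is the heat-capacity-weighted average of the initial temperatures:
T_f = (431.73*230.7 + 398.76*27.29 + 42.06*27.29) / (431.73 + 398.76 + 42.06)
    = 111630 / 872.55 ≈ 127.93 °C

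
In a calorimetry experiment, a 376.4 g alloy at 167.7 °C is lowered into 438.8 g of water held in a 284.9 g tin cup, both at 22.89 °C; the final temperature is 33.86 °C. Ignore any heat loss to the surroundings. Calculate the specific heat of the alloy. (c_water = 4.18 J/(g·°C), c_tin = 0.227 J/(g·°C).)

Heat gained plus heat lost sum to zero:
376.4×c×(33.86 − 167.7) + 438.8×4.18×(33.86 − 22.89) + 284.9×0.227×(33.86 − 22.89) = 0
-50377 c = -20830
c = -20830/-50377 ≈ 0.4135 J/(g·°C)

c ≈ 0.413 J/(g·°C)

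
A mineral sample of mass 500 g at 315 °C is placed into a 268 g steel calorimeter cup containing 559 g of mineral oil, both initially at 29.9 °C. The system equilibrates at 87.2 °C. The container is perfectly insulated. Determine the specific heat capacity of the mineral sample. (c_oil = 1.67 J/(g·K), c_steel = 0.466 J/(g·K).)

c ≈ 0.532 J/(g·K)

Energy conservation, ΣQ = 0:
500×c×(87.2 − 315) + 559×1.67×(87.2 − 29.9) + 268×0.466×(87.2 − 29.9) = 0
-113900 c = -60647
c = -60647/-113900 ≈ 0.5325 J/(g·K)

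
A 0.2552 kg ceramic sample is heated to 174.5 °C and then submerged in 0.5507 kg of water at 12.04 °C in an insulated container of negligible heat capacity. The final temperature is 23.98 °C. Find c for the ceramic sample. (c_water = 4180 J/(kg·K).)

c ≈ 716 J/(kg·K)

Setting the total heat transfer to zero:
0.2552·c·(23.98 − 174.5) + 0.5507·4180·(23.98 − 12.04) = 0
-38.41 c = -27485
c = -27485/-38.41 ≈ 715.5 J/(kg·K)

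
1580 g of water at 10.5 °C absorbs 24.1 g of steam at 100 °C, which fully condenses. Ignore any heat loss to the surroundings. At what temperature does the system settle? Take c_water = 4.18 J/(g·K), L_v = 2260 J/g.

T_f ≈ 20.0 °C

Heat gained plus heat lost sum to zero:
latent heat released on condensation: 24.1·2260 = 54466; condensed water 100 °C→T: 100.74(T − 100); water warms: 1580·4.18·(T − 10.5) = 6604.4(T − 10.5)
6705.1 T = 54466 + 10074 + 69346 = 133886
T ≈ 19.97 °C (< 100 °C, so full condensation is consistent).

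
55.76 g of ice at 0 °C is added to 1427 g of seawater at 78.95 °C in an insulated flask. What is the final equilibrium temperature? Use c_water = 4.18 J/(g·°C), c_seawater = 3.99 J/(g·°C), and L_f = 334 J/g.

T_f ≈ 72.7 °C

Conservation of energy gives ΣQ = 0:
fusion: m_ice L_f = 55.76×334 = 18624
  meltwater 0→T: 55.76×4.18×T = 233.08 T
  seawater: 5693.7(T − 78.95)
5926.8 T = 449520 − 18624 = 430896
T ≈ 72.70 °C (positive, so assuming full melt was valid).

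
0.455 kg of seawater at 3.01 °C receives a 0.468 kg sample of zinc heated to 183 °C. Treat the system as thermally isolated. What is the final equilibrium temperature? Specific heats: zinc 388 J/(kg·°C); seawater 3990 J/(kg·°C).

T_f ≈ 19.4 °C

Net heat exchanged in the isolated system is zero:
0.468×388×(T − 183) + 0.455×3990×(T − 3.01) = 0
181.58(T − 183) + 1815.5(T − 3.01) = 0
(181.58 + 1815.5) T = 181.58×183 + 1815.5×3.01
T ≈ 19.38 °C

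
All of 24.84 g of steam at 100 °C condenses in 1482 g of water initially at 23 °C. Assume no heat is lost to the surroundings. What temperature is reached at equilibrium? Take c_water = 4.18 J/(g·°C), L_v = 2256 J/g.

Sum of m c ΔT and latent-heat terms is zero:
steam→water at 100 °C releases m L_v = 24.84×2256 = 56039; condensate cools 100→T: 24.84×4.18×(T − 100) = 103.83(T − 100); water warms: 1482×4.18×(T − 23) = 6194.8(T − 23)
6298.6 T = 56039 + 10383 + 142479 = 208902
T ≈ 33.17 °C (< 100 °C, so full condensation is consistent).

T_f ≈ 33.2 °C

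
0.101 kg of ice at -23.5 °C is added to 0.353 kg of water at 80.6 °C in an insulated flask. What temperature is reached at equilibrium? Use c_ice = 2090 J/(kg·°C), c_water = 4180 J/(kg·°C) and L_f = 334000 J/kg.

T_f ≈ 42.3 °C

Energy balance with sensible and latent terms:
warm ice to 0 °C: 0.101·2090·(0 − (-23.5)) = 4960.6
  fusion: m_ice L_f = 0.101·334000 = 33734
  warm the meltwater: 422.18 T
  water cools: 0.353·4180·(T − 80.6) = 1475.5(T − 80.6)
1897.7 T = 118929 − 38695 = 80234
T ≈ 42.28 °C — above 0 °C, consistent with complete melting.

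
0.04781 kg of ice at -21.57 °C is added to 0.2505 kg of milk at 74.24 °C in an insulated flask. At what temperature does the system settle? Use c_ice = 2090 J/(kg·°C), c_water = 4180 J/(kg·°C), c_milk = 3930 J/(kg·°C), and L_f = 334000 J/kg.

T_f ≈ 46.4 °C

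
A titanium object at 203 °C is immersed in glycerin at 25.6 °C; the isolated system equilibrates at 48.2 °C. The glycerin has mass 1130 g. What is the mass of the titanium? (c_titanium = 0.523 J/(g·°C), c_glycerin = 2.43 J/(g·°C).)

Net heat exchanged in the isolated system is zero:
m·0.523·(48.2 − 203) + 1130·2.43·(48.2 − 25.6) = 0
-80.96 m = -62057
m = -62057/-80.96 ≈ 766.5 g

m ≈ 767 g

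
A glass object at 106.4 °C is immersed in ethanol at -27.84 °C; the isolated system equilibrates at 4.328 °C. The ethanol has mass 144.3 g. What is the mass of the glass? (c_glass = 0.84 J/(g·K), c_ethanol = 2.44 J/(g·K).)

Heat lost by the glass = heat gained by the ethanol:
m×0.84×(106.4 − 4.328) = 144.3×2.44×(4.328 − (-27.84))
85.74 m = 11326  ⇒  m ≈ 132.1 g

m ≈ 132 g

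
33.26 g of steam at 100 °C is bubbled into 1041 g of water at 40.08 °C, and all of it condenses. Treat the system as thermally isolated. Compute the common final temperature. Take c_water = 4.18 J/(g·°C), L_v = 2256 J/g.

T_f ≈ 58.6 °C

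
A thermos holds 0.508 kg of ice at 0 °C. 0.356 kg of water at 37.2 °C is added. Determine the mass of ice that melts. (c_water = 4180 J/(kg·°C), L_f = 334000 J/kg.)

Water can give up m c ΔT = 0.356×4180×37.2 = 55357 J before reaching 0 °C.
Melting all 0.508 kg of ice would need 0.508×334000 = 169672 J.
55357 J < 169672 J, so only part of the ice melts and the system sits at 0 °C.
m_melt = 55357 / L_f = 0.1657 kg.

m_melted ≈ 0.166 kg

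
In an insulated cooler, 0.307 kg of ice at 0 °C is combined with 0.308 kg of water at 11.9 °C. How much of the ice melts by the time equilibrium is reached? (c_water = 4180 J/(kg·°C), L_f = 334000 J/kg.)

m_melted ≈ 0.0459 kg

Heat available from the water dropping to 0 °C: 0.308·4180·11.9 = 15321 J.
Melting all 0.307 kg of ice would need 0.307·334000 = 102538 J.
Since 15321 < 102538 J, not all the ice melts; equilibrium is at 0 °C.
Mass melted = 15321/334000 ≈ 0.04587 kg.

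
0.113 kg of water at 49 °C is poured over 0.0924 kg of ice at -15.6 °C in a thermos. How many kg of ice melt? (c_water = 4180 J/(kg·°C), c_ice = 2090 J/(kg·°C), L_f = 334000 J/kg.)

Cooling the water to 0 °C releases 0.113·4180·49 = 23145 J.
Warming the ice to 0 °C takes 0.0924·2090·15.6 = 3012.6 J, leaving 20132 J for melting.
Melting all 0.0924 kg of ice would need 0.0924·334000 = 30862 J.
That's not enough to melt it all — equilibrium is at 0 °C with ice remaining.
m_melted·334000 = 20132  ⇒  m_melted ≈ 0.06028 kg.

m_melted ≈ 0.0603 kg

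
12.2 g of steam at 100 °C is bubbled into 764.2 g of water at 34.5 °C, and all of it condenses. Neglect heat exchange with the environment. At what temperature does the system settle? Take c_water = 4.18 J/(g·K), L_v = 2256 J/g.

Conservation of energy gives ΣQ = 0:
condense steam: −12.2×2256 = −27523; condensed water 100 °C→T: 51(T − 100); water warms: 764.2×4.18×(T − 34.5) = 3194.4(T − 34.5)
3245.4 T = 27523 + 5099.6 + 110205 = 142828
T ≈ 44.01 °C (< 100 °C, so full condensation is consistent).

T_f ≈ 44.0 °C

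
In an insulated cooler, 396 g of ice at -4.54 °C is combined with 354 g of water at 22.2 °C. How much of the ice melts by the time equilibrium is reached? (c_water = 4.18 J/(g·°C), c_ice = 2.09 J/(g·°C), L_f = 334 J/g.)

Water can give up m c ΔT = 354·4.18·22.2 = 32850 J before reaching 0 °C.
Of that, 396·2.09·4.54 = 3757.5 J goes to bring the ice to 0 °C, leaving 29092 J.
Fully melting the ice requires m_ice L_f = 396·334 = 132264 J.
That's not enough to melt it all — equilibrium is at 0 °C with ice remaining.
m_melted·334 = 29092  ⇒  m_melted ≈ 87.1 g.

m_melted ≈ 87.1 g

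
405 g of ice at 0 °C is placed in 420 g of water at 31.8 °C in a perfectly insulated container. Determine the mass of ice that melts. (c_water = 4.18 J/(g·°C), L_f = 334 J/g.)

m_melted ≈ 167 g

Heat available from the water dropping to 0 °C: 420×4.18×31.8 = 55828 J.
Fully melting the ice requires m_ice L_f = 405×334 = 135270 J.
Since 55828 < 135270 J, not all the ice melts; equilibrium is at 0 °C.
Mass melted = 55828/334 ≈ 167.1 g.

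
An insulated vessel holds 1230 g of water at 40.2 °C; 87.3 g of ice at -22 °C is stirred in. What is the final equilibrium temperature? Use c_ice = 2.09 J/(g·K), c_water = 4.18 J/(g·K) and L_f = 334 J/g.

T_f ≈ 31.5 °C

Taking heat into each body as positive, Σ m c ΔT = 0:
ice -22→0 °C: 87.3×2.09×22 = 4014.1; melt ice: 87.3×334 = 29158; meltwater 0→T: 87.3×4.18×T = 364.91 T; water: 5141.4(T − 40.2)
5506.3 T = 206684 − 33172 = 173512
T ≈ 31.51 °C — above 0 °C, consistent with complete melting.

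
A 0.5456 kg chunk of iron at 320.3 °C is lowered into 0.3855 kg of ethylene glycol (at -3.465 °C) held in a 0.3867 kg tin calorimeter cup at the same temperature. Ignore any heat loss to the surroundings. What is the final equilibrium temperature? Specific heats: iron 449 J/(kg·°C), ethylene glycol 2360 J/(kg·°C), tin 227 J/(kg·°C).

Heat gained plus heat lost sum to zero:
0.5456*449*(T − 320.3) + 0.3855*2360*(T − (-3.465)) + 0.3867*227*(T − (-3.465)) = 0
(244.97 + 909.78 + 87.78) T = 244.97*320.3 + 909.78*(-3.465) + 87.78*(-3.465)
T = 75009 / 1242.5 = 60.4 °C

T_f ≈ 60.4 °C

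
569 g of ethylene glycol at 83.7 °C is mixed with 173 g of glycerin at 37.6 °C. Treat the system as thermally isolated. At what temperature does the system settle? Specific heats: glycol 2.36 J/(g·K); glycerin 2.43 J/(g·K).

T_f ≈ 72.7 °C

Energy conservation, ΣQ = 0:
569*2.36*(T − 83.7) + 173*2.43*(T − 37.6) = 0
1342.8(T − 83.7) + 420.39(T − 37.6) = 0
(1342.8 + 420.39) T = 1342.8*83.7 + 420.39*37.6
T ≈ 72.71 °C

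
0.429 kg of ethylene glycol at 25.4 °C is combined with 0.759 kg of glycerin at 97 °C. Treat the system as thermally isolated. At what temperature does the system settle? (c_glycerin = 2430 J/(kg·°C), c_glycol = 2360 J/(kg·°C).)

Set heat shed by the hot body equal to heat absorbed by the cold body:
0.759·2430·(97 − T) = 0.429·2360·(T − 25.4)
1844.4(97 − T) = 1012.4(T − 25.4)
2856.8 T = 204620  ⇒  T ≈ 71.63 °C

T_f ≈ 71.6 °C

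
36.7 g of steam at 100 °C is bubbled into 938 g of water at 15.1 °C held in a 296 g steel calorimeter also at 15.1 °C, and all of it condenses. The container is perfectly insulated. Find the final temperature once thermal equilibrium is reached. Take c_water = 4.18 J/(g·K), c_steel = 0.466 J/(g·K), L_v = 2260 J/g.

Setting the total heat transfer to zero:
latent heat released on condensation: 36.7×2260 = 82942; condensate cools 100→T: 36.7×4.18×(T − 100) = 153.41(T − 100); original water: 3920.8(T − 15.1); steel cup: 296×0.466×(T − 15.1) = 137.94(T − 15.1)
4212.2 T = 82942 + 15341 + 61288 = 159570
T ≈ 37.88 °C — below 100 °C, confirming all the steam condensed.

T_f ≈ 37.9 °C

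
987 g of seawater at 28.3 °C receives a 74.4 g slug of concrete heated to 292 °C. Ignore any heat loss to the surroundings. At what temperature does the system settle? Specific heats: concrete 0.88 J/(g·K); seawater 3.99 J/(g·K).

T_f ≈ 32.6 °C

Let T be the final temperature. ΣQ_i = 0:
74.4·0.88·(T − 292) + 987·3.99·(T − 28.3) = 0
(65.47 + 3938.1) T = 65.47·292 + 3938.1·28.3
T = 130567 / 4003.6 = 32.6 °C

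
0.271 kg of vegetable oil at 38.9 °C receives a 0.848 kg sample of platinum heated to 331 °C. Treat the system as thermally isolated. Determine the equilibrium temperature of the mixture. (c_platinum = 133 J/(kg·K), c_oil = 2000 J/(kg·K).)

T_f is the heat-capacity-weighted average of the initial temperatures:
T_f = (112.78×331 + 542×38.9) / (112.78 + 542)
    = 58415 / 654.78 ≈ 89.21 °C

T_f ≈ 89.2 °C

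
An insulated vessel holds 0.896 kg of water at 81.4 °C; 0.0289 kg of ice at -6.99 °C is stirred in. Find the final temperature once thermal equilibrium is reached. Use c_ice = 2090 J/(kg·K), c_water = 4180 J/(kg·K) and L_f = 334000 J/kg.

T_f ≈ 76.3 °C

Setting the total heat transfer to zero:
ice -6.99→0 °C: 0.0289×2090×6.99 = 422.2
  fusion: m_ice L_f = 0.0289×334000 = 9652.6
  meltwater 0→T: 0.0289×4180×T = 120.8 T
  water cools: 0.896×4180×(T − 81.4) = 3745.3(T − 81.4)
3866.1 T = 304866 − 10075 = 294791
T ≈ 76.25 °C — above 0 °C, consistent with complete melting.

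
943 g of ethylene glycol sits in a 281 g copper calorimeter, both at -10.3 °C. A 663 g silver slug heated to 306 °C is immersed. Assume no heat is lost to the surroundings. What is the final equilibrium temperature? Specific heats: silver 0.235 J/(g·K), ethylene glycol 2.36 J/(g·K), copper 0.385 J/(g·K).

Net heat exchanged in the isolated system is zero:
663×0.235×(T − 306) + 943×2.36×(T − (-10.3)) + 281×0.385×(T − (-10.3)) = 0
155.8(T − 306) + 2225.5(T − (-10.3)) + 108.19(T − (-10.3)) = 0
(155.8 + 2225.5 + 108.19) T = 155.8×306 + 2225.5×(-10.3) + 108.19×(-10.3)
T ≈ 9.50 °C

T_f ≈ 9.5 °C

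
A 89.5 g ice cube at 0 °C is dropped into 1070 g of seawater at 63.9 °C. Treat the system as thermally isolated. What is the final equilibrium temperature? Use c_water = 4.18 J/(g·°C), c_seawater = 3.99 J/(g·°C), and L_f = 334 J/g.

Let T be the final temperature. ΣQ_i = 0:
latent heat to melt: 89.5·334 = 29893; warm the meltwater: 374.11 T; seawater cools: 1070·3.99·(T − 63.9) = 4269.3(T − 63.9)
4643.4 T = 272808 − 29893 = 242915
T ≈ 52.31 °C (positive, so assuming full melt was valid).

T_f ≈ 52.3 °C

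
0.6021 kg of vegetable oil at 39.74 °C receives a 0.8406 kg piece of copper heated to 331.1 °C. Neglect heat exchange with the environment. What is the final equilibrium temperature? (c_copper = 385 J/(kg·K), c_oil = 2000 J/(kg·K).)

T_f ≈ 101.5 °C

Energy conservation, ΣQ = 0:
0.8406*385*(T − 331.1) + 0.6021*2000*(T − 39.74) = 0
(323.63 + 1204.2) T = 323.63*331.1 + 1204.2*39.74
T ≈ 101.46 °C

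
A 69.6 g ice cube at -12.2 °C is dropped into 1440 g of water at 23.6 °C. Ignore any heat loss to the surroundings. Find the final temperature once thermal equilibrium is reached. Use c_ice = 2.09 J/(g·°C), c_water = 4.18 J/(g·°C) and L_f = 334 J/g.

Conservation of energy gives ΣQ = 0:
ice -12.2→0 °C: 69.6·2.09·12.2 = 1774.7
  melt ice: 69.6·334 = 23246
  meltwater 0→T: 69.6·4.18·T = 290.93 T
  water cools: 1440·4.18·(T − 23.6) = 6019.2(T − 23.6)
6310.1 T = 142053 − 25021 = 117032
T ≈ 18.55 °C (positive, so assuming full melt was valid).

T_f ≈ 18.5 °C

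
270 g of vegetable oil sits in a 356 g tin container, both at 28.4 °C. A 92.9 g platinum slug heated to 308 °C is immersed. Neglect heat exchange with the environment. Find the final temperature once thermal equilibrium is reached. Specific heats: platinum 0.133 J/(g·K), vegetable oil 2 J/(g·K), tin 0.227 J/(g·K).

T_f = Σ m_i c_i T_i / Σ m_i c_i:
T_f = (12.36×308 + 540×28.4 + 80.81×28.4) / (12.36 + 540 + 80.81)
    = 21437 / 633.17 ≈ 33.86 °C

T_f ≈ 33.9 °C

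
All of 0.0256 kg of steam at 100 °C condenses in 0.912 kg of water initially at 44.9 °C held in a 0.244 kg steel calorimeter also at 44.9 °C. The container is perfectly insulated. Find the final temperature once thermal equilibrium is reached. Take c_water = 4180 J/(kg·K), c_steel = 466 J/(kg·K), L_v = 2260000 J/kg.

Let T be the final temperature. ΣQ_i = 0:
steam→water at 100 °C releases m L_v = 0.0256×2260000 = 57856
  condensate cools 100→T: 0.0256×4180×(T − 100) = 107.01(T − 100)
  original water: 3812.2(T − 44.9)
  cup: 113.7(T − 44.9)
4032.9 T = 57856 + 10701 + 176271 = 244828
T ≈ 60.71 °C, under the boiling point, so the assumption holds.

T_f ≈ 60.7 °C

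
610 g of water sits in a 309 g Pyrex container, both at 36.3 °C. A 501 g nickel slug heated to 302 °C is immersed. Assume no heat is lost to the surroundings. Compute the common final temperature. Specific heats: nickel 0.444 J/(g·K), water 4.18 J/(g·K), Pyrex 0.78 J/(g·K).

T_f ≈ 55.9 °C

Let T be the final temperature. ΣQ_i = 0:
501×0.444×(T − 302) + 610×4.18×(T − 36.3) + 309×0.78×(T − 36.3) = 0
222.44(T − 302) + 2549.8(T − 36.3) + 241.02(T − 36.3) = 0
(222.44 + 2549.8 + 241.02) T = 222.44×302 + 2549.8×36.3 + 241.02×36.3
T = 168485/3013.3 ≈ 55.91 °C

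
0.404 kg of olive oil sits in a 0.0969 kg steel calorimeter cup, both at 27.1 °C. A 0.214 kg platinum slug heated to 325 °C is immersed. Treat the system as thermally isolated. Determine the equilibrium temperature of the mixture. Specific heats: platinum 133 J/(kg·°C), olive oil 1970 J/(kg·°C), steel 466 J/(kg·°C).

Let T be the final temperature. ΣQ_i = 0:
0.214×133×(T − 325) + 0.404×1970×(T − 27.1) + 0.0969×466×(T − 27.1) = 0
28.46(T − 325) + 795.88(T − 27.1) + 45.16(T − 27.1) = 0
869.5 T = 32042
T = 32042 / 869.5 = 36.9 °C

T_f ≈ 36.9 °C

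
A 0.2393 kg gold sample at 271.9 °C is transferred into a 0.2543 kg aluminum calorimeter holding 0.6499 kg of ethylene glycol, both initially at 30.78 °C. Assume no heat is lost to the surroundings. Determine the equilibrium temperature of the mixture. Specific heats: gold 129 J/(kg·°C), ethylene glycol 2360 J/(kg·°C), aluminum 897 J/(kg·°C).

Heat gained plus heat lost sum to zero:
0.2393*129*(T − 271.9) + 0.6499*2360*(T − 30.78) + 0.2543*897*(T − 30.78) = 0
(30.87 + 1533.8 + 228.11) T = 30.87*271.9 + 1533.8*30.78 + 228.11*30.78
T = 62624/1792.7 ≈ 34.93 °C

T_f ≈ 34.9 °C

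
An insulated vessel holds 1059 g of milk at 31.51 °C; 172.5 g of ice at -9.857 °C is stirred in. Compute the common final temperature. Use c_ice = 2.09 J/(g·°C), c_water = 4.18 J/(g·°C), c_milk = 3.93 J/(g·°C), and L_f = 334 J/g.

Energy balance with sensible and latent terms:
warm ice to 0 °C: 172.5·2.09·(0 − (-9.857)) = 3553.7; melt ice: 172.5·334 = 57615; warm the meltwater: 721.05 T; milk: 4161.9(T − 31.51)
4882.9 T = 131141 − 61169 = 69972
T ≈ 14.33 °C — above 0 °C, consistent with complete melting.

T_f ≈ 14.3 °C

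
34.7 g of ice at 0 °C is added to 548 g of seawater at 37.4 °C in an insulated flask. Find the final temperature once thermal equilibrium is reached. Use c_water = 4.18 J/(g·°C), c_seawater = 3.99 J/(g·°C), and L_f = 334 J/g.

Net heat exchanged in the isolated system is zero:
fusion: m_ice L_f = 34.7·334 = 11590; meltwater 0→T: 34.7·4.18·T = 145.05 T; seawater cools: 548·3.99·(T − 37.4) = 2186.5(T − 37.4)
2331.6 T = 81776 − 11590 = 70186
T ≈ 30.10 °C. Since T > 0 °C, the all-ice-melts assumption holds.

T_f ≈ 30.1 °C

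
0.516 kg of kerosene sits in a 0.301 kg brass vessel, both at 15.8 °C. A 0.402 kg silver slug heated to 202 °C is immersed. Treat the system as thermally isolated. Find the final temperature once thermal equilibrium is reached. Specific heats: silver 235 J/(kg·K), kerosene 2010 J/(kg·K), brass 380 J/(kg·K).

T_f is the heat-capacity-weighted average of the initial temperatures:
T_f = (94.47·202 + 1037.2·15.8 + 114.38·15.8) / (94.47 + 1037.2 + 114.38)
    = 37277 / 1246 ≈ 29.92 °C

T_f ≈ 29.9 °C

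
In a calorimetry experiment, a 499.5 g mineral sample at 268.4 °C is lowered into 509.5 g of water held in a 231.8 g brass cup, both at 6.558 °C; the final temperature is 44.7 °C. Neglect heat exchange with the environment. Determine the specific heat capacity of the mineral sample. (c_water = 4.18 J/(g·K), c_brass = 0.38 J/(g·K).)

c ≈ 0.757 J/(g·K)

Taking heat into each body as positive, Σ m c ΔT = 0:
499.5×c×(44.7 − 268.4) + 509.5×4.18×(44.7 − 6.558) + 231.8×0.38×(44.7 − 6.558) = 0
-111738 c = -84591
c = -84591/-111738 ≈ 0.757 J/(g·K)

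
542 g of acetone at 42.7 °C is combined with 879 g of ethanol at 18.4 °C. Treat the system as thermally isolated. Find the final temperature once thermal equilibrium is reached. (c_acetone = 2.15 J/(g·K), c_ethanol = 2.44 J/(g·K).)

T_f ≈ 27.0 °C

Energy conservation, ΣQ = 0:
542*2.15*(T − 42.7) + 879*2.44*(T − 18.4) = 0
1165.3(T − 42.7) + 2144.8(T − 18.4) = 0
3310.1 T = 89222
T = 89222 / 3310.1 = 27 °C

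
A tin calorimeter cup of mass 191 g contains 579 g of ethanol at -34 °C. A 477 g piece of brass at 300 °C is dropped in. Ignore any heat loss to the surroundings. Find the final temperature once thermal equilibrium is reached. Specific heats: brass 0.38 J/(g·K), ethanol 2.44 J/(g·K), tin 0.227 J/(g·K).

Let T be the final temperature. ΣQ_i = 0:
477*0.38*(T − 300) + 579*2.44*(T − (-34)) + 191*0.227*(T − (-34)) = 0
181.26(T − 300) + 1412.8(T − (-34)) + 43.36(T − (-34)) = 0
(181.26 + 1412.8 + 43.36) T = 181.26*300 + 1412.8*(-34) + 43.36*(-34)
T ≈ 2.97 °C

T_f ≈ 3.0 °C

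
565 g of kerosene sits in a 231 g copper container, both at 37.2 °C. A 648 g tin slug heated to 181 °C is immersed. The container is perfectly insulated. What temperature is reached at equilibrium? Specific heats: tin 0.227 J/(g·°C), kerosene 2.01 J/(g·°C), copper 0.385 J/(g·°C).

With ΣQ=0 the equilibrium temperature is the m·c-weighted mean:
T_f = (147.1*181 + 1135.6*37.2 + 88.94*37.2) / (147.1 + 1135.6 + 88.94)
    = 72179 / 1371.7 ≈ 52.62 °C

T_f ≈ 52.6 °C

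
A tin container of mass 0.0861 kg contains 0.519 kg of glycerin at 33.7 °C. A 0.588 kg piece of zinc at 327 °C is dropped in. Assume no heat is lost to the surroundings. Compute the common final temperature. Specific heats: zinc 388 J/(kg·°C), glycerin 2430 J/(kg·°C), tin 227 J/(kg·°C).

Let T be the final temperature. ΣQ_i = 0:
0.588*388*(T − 327) + 0.519*2430*(T − 33.7) + 0.0861*227*(T − 33.7) = 0
228.14(T − 327) + 1261.2(T − 33.7) + 19.54(T − 33.7) = 0
1508.9 T = 117763
T = 117763 / 1508.9 = 78 °C

T_f ≈ 78.0 °C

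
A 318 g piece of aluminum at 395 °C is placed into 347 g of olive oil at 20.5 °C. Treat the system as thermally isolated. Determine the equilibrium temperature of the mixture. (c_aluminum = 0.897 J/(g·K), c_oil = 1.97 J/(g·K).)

With ΣQ=0 the equilibrium temperature is the m·c-weighted mean:
T_f = (285.25×395 + 683.59×20.5) / (285.25 + 683.59)
    = 126686 / 968.84 ≈ 130.76 °C

T_f ≈ 130.8 °C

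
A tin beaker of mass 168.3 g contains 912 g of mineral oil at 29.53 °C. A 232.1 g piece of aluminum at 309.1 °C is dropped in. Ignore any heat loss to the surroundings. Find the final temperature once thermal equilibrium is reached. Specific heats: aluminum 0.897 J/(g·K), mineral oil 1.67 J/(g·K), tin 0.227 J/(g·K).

T_f ≈ 62.4 °C

Energy conservation, ΣQ = 0:
232.1·0.897·(T − 309.1) + 912·1.67·(T − 29.53) + 168.3·0.227·(T − 29.53) = 0
208.19(T − 309.1) + 1523(T − 29.53) + 38.2(T − 29.53) = 0
1769.4 T = 110456
T ≈ 62.42 °C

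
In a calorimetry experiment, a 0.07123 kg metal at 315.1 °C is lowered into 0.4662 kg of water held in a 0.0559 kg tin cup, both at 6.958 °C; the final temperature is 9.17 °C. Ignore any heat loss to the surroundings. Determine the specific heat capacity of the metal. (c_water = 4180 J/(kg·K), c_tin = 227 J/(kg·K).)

c ≈ 199 J/(kg·K)

Energy conservation, ΣQ = 0:
0.07123·c·(9.17 − 315.1) + 0.4662·4180·(9.17 − 6.958) + 0.0559·227·(9.17 − 6.958) = 0
-21.79 c = -4338.6
c = -4338.6/-21.79 ≈ 199.1 J/(kg·K)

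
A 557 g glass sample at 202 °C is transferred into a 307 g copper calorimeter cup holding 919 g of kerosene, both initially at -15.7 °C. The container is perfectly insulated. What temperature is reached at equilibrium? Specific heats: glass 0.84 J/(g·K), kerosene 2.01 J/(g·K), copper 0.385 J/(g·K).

T_f ≈ 26.2 °C

Let T be the final temperature. ΣQ_i = 0:
557×0.84×(T − 202) + 919×2.01×(T − (-15.7)) + 307×0.385×(T − (-15.7)) = 0
(467.88 + 1847.2 + 118.2) T = 467.88×202 + 1847.2×(-15.7) + 118.2×(-15.7)
T = 63655/2433.3 ≈ 26.16 °C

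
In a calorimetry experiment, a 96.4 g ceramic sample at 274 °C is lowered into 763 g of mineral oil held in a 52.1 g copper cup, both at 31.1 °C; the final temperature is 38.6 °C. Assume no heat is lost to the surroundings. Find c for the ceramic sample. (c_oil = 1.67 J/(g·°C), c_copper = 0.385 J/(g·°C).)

Net heat exchanged in the isolated system is zero:
96.4·c·(38.6 − 274) + 763·1.67·(38.6 − 31.1) + 52.1·0.385·(38.6 − 31.1) = 0
-22693 c = -9707
c = -9707/-22693 ≈ 0.4278 J/(g·°C)

c ≈ 0.428 J/(g·°C)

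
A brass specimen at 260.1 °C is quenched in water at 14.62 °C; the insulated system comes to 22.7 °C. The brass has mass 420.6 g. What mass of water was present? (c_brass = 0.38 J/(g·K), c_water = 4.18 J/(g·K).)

m ≈ 1120 g

Heat lost by the brass = heat gained by the water:
420.6×0.38×(260.1 − 22.7) = m×4.18×(22.7 − 14.62)
33.77 m = 37943  ⇒  m ≈ 1123 g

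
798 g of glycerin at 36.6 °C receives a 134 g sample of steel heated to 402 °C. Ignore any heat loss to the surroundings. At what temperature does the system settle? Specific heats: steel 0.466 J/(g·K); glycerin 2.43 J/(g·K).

Set heat shed by the hot body equal to heat absorbed by the cold body:
134×0.466×(402 − T) = 798×2.43×(T − 36.6)
62.44(402 − T) = 1939.1(T − 36.6)
2001.6 T = 96075  ⇒  T ≈ 48.00 °C

T_f ≈ 48.0 °C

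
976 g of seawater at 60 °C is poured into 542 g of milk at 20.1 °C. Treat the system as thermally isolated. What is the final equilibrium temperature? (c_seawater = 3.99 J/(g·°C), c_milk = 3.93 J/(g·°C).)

T_f ≈ 45.9 °C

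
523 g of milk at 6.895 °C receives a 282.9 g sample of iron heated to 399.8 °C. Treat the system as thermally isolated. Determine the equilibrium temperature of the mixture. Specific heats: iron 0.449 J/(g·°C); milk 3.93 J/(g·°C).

T_f ≈ 29.8 °C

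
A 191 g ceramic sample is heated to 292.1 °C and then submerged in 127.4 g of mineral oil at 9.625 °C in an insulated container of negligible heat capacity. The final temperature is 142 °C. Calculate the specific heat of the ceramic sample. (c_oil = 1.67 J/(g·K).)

c ≈ 0.982 J/(g·K)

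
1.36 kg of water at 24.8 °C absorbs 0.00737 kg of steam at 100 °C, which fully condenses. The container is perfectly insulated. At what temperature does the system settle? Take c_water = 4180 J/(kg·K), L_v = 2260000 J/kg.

Heat gained plus heat lost sum to zero:
condense steam: −0.00737·2260000 = −16656
  condensate cools 100→T: 0.00737·4180·(T − 100) = 30.81(T − 100)
  original water: 5684.8(T − 24.8)
5715.6 T = 16656 + 3080.7 + 140983 = 160720
T ≈ 28.12 °C (< 100 °C, so full condensation is consistent).

T_f ≈ 28.1 °C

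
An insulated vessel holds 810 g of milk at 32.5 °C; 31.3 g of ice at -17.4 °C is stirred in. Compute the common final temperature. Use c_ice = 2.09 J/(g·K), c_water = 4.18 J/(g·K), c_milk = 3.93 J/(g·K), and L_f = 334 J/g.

T_f ≈ 27.7 °C

Let T be the final temperature. ΣQ_i = 0:
ice -17.4→0 °C: 31.3·2.09·17.4 = 1138.3; fusion: m_ice L_f = 31.3·334 = 10454; warm the meltwater: 130.83 T; milk: 3183.3(T − 32.5)
3314.1 T = 103457 − 11592 = 91865
T ≈ 27.72 °C — above 0 °C, consistent with complete melting.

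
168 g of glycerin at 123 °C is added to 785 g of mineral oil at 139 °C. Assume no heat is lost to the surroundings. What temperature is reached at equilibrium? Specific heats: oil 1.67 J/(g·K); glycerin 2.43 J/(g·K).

T_f ≈ 135.2 °C

|Q_oil| = |Q_glycerin|:
785*1.67*(139 − T) = 168*2.43*(T − 123)
1311(139 − T) = 408.24(T − 123)
1719.2 T = 232436  ⇒  T ≈ 135.20 °C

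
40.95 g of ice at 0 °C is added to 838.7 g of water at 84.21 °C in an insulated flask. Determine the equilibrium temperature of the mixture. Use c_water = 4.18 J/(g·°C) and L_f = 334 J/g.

Heat gained plus heat lost sum to zero:
melt ice: 40.95×334 = 13677; warm the meltwater: 171.17 T; water: 3505.8(T − 84.21)
3676.9 T = 295221 − 13677 = 281543
T ≈ 76.57 °C. Since T > 0 °C, the all-ice-melts assumption holds.

T_f ≈ 76.6 °C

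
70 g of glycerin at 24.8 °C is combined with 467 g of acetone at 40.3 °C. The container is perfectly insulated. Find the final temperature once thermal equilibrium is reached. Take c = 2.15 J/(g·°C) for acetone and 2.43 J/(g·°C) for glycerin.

T_f ≈ 38.1 °C

Set heat shed by the hot body equal to heat absorbed by the cold body:
467*2.15*(40.3 − T) = 70*2.43*(T − 24.8)
1004(40.3 − T) = 170.1(T − 24.8)
1174.2 T = 44682  ⇒  T ≈ 38.05 °C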